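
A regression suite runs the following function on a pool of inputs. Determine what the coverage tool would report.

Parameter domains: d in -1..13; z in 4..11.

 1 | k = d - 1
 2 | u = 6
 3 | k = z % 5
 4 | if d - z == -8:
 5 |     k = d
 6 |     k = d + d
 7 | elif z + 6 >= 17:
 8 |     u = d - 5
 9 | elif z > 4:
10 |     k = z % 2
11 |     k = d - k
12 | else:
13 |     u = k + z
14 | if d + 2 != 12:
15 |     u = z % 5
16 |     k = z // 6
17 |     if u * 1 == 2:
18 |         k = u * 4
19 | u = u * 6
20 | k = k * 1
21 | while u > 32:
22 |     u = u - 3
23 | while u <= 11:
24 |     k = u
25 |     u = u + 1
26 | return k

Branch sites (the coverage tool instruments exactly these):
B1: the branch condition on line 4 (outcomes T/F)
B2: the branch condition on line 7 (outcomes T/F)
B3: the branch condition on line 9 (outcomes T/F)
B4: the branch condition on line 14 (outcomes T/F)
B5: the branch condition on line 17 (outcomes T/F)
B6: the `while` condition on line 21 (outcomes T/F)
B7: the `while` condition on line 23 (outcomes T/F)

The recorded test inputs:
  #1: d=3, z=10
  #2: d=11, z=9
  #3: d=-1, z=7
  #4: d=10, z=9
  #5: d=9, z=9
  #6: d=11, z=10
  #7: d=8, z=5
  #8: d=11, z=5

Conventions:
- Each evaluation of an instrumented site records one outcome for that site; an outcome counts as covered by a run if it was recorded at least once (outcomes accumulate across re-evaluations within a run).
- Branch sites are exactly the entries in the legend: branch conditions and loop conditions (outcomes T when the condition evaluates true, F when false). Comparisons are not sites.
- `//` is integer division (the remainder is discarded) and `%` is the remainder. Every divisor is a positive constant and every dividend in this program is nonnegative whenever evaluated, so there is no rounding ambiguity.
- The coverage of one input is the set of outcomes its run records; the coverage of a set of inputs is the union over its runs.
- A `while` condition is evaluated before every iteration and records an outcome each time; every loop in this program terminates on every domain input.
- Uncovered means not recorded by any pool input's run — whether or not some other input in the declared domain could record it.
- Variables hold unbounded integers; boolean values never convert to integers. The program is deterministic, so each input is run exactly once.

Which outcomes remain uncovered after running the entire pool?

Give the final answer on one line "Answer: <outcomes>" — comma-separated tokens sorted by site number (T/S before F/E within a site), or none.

#1 (d=3, z=10) -> B1->F, B2->F, B3->T, B4->T, B5->F, B6->F, B7->T, B7->T, B7->T, B7->T, B7->T, B7->T, B7->T, B7->T, ...; covered: B1=F, B2=F, B3=T, B4=T, B5=F, B6=F, B7=T, B7=F
#2 (d=11, z=9) -> B1->F, B2->F, B3->T, B4->T, B5->F, B6->F, B7->F; covered: B1=F, B2=F, B3=T, B4=T, B5=F, B6=F, B7=F
#3 (d=-1, z=7) -> B1->T, B4->T, B5->T, B6->F, B7->F; covered: B1=T, B4=T, B5=T, B6=F, B7=F
#4 (d=10, z=9) -> B1->F, B2->F, B3->T, B4->F, B6->T, B6->T, B6->F, B7->F; covered: B1=F, B2=F, B3=T, B4=F, B6=T, B6=F, B7=F
#5 (d=9, z=9) -> B1->F, B2->F, B3->T, B4->T, B5->F, B6->F, B7->F; covered: B1=F, B2=F, B3=T, B4=T, B5=F, B6=F, B7=F
#6 (d=11, z=10) -> B1->F, B2->F, B3->T, B4->T, B5->F, B6->F, B7->T, B7->T, B7->T, B7->T, B7->T, B7->T, B7->T, B7->T, ...; covered: B1=F, B2=F, B3=T, B4=T, B5=F, B6=F, B7=T, B7=F
#7 (d=8, z=5) -> B1->F, B2->F, B3->T, B4->T, B5->F, B6->F, B7->T, B7->T, B7->T, B7->T, B7->T, B7->T, B7->T, B7->T, ...; covered: B1=F, B2=F, B3=T, B4=T, B5=F, B6=F, B7=T, B7=F
#8 (d=11, z=5) -> B1->F, B2->F, B3->T, B4->T, B5->F, B6->F, B7->T, B7->T, B7->T, B7->T, B7->T, B7->T, B7->T, B7->T, ...; covered: B1=F, B2=F, B3=T, B4=T, B5=F, B6=F, B7=T, B7=F
union over the pool: B1=T, B1=F, B2=F, B3=T, B4=T, B4=F, B5=T, B5=F, B6=T, B6=F, B7=T, B7=F
uncovered (2 of 14): B2=T, B3=F

Answer: B2=T, B3=F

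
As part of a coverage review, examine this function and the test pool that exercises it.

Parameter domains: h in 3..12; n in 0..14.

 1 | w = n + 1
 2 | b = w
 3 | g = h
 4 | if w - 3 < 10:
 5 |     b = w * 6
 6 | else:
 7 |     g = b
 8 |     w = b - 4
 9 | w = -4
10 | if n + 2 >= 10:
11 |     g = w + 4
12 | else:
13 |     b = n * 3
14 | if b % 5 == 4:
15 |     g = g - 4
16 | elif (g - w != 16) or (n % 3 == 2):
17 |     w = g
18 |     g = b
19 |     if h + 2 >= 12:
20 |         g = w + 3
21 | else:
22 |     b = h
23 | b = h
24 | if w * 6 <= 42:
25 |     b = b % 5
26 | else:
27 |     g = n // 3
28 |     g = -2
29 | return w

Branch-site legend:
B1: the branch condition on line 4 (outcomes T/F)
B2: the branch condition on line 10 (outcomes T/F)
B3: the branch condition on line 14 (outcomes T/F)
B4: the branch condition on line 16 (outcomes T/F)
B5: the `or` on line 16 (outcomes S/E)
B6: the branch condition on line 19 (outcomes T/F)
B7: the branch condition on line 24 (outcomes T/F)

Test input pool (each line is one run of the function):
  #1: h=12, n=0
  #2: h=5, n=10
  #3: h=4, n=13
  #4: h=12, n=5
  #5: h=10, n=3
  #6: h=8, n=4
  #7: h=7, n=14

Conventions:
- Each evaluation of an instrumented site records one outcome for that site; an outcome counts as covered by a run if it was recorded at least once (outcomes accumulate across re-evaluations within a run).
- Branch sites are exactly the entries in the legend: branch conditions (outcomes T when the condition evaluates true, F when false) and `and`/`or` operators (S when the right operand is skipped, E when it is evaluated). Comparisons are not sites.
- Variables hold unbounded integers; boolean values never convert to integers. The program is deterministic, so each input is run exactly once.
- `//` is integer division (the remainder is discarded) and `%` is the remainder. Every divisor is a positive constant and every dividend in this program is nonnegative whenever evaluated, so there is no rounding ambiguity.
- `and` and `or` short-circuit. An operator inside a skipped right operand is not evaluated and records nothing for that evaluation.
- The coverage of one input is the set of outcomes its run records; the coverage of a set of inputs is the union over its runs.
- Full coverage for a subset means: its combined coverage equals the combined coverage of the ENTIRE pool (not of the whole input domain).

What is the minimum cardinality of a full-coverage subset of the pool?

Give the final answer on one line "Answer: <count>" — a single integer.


#1 (h=12, n=0) -> covered: B1=T, B2=F, B3=F, B4=F, B5=E, B7=T
#2 (h=5, n=10) -> covered: B1=T, B2=T, B3=F, B4=T, B5=S, B6=F, B7=T
#3 (h=4, n=13) -> covered: B1=F, B2=T, B3=T, B7=T
#4 (h=12, n=5) -> covered: B1=T, B2=F, B3=F, B4=T, B5=E, B6=T, B7=F
#5 (h=10, n=3) -> covered: B1=T, B2=F, B3=T, B7=T
#6 (h=8, n=4) -> covered: B1=T, B2=F, B3=F, B4=T, B5=S, B6=F, B7=F
#7 (h=7, n=14) -> covered: B1=F, B2=T, B3=F, B4=T, B5=S, B6=F, B7=T
union over all inputs: B1=T, B1=F, B2=T, B2=F, B3=T, B3=F, B4=T, B4=F, B5=S, B5=E, B6=T, B6=F, B7=T, B7=F (14 outcomes)
no size-1 subset reaches all 14 outcomes (best union: 7/14)
no size-2 subset reaches all 14 outcomes (best union: 12/14)
no size-3 subset reaches all 14 outcomes (best union: 13/14)
size 4: inputs {1, 2, 3, 4} cover all 14 outcomes, and no lexicographically smaller subset of this size does
Answer: 4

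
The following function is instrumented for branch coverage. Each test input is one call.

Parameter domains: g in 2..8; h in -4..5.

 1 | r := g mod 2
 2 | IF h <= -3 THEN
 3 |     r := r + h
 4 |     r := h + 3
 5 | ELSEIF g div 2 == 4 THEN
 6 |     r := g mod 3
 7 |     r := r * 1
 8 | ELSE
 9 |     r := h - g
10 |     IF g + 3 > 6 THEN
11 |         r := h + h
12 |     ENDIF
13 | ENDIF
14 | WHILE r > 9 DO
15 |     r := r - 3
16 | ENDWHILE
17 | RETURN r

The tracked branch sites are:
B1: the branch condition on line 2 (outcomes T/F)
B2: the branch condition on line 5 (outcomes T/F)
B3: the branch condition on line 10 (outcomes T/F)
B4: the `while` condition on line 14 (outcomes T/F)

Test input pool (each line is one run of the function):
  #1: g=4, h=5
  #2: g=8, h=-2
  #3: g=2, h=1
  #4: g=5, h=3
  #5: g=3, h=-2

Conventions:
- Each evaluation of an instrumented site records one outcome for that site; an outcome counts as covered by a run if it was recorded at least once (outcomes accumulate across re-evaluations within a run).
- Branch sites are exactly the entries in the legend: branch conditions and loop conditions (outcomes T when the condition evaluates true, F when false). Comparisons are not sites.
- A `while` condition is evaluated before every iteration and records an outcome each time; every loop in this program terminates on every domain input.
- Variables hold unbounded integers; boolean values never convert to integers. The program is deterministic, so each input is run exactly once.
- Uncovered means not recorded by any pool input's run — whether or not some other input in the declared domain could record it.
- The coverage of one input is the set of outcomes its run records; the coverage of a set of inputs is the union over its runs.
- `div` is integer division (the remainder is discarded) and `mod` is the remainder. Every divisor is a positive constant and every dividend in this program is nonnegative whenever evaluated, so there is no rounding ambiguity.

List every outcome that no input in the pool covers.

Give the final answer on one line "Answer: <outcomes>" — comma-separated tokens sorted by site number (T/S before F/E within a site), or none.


input #1, g=4, h=5: outcomes B1=F, B2=F, B3=T, B4=T, B4=F
input #2, g=8, h=-2: outcomes B1=F, B2=T, B4=F
input #3, g=2, h=1: outcomes B1=F, B2=F, B3=F, B4=F
input #4, g=5, h=3: outcomes B1=F, B2=F, B3=T, B4=F
input #5, g=3, h=-2: outcomes B1=F, B2=F, B3=F, B4=F
union over the pool: B1=F, B2=T, B2=F, B3=T, B3=F, B4=T, B4=F
uncovered (1 of 8): B1=T
Answer: B1=T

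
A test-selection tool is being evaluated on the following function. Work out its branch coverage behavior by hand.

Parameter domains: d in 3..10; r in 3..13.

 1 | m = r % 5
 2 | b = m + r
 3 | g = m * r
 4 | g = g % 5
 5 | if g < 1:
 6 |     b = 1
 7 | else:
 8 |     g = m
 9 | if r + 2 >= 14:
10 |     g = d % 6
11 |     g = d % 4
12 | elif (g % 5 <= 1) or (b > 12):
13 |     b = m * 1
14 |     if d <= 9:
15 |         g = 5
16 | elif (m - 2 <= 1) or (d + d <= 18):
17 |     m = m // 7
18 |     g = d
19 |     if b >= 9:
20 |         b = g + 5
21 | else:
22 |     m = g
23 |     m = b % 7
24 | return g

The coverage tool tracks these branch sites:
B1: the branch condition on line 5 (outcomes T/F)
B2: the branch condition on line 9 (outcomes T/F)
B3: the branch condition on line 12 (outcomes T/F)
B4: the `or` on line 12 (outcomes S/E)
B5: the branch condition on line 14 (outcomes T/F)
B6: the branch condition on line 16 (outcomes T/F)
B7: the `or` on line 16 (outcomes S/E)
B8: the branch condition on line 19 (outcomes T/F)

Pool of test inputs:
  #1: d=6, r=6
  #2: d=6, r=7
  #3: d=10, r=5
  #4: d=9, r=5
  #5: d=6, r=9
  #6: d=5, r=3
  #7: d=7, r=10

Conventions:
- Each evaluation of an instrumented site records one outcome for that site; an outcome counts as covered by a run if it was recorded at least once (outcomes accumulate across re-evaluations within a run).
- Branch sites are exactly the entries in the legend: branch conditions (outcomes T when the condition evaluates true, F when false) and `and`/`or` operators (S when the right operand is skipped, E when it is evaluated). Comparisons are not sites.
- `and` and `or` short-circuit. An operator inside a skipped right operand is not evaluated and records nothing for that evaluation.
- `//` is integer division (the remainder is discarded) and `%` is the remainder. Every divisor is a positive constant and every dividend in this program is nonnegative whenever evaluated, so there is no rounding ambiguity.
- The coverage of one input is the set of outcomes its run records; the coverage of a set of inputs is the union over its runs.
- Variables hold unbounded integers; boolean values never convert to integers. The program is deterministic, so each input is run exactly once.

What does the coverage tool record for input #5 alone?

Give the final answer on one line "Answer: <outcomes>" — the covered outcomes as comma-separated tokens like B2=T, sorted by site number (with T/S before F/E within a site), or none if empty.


Tracing the run of input #5 (d=6, r=9):
  B1->F, B2->F, B4->E, B3->T, B5->T
distinct outcomes covered: B1=F, B2=F, B3=T, B4=E, B5=T
Answer: B1=F, B2=F, B3=T, B4=E, B5=T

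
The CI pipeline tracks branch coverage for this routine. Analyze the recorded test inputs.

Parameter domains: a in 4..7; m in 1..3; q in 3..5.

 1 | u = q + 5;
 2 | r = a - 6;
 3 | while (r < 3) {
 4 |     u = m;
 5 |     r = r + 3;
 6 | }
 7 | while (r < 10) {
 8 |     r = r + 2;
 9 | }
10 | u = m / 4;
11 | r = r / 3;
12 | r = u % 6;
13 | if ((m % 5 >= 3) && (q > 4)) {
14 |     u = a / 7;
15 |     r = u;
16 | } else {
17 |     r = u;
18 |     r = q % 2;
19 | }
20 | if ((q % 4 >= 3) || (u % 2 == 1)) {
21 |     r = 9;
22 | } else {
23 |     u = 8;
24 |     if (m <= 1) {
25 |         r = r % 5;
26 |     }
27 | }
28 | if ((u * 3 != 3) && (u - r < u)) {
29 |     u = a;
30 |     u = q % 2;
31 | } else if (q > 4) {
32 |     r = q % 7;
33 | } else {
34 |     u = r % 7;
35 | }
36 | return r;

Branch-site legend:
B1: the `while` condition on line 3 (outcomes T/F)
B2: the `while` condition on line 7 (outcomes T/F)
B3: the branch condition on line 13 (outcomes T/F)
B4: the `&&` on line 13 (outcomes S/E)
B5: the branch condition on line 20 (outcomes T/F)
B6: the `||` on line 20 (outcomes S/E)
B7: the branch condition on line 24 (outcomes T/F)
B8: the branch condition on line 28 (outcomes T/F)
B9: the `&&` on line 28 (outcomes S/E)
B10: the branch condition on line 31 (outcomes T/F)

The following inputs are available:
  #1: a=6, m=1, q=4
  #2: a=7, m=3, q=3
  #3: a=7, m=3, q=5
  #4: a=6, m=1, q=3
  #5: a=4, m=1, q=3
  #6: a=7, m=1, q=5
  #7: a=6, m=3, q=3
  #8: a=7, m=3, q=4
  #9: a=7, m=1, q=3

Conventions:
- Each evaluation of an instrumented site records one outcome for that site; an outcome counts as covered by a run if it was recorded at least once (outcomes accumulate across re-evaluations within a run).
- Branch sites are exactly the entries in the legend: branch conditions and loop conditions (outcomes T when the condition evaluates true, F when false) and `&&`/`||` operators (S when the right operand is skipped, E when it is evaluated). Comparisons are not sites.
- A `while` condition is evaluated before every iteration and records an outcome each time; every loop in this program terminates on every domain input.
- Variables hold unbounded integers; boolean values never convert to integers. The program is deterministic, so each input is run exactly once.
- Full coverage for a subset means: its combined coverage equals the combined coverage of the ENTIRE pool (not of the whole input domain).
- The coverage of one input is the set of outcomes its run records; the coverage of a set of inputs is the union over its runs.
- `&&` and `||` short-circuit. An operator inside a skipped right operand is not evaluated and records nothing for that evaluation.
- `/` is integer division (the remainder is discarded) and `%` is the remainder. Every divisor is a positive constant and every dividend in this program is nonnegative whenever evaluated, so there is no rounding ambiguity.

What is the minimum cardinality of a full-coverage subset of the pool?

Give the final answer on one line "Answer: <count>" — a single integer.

input #1, a=6, m=1, q=4: events B1->T, B1->F, B2->T, B2->T, B2->T, B2->T, B2->F, B4->S, B3->F, B6->E, B5->F, B7->T, B9->E, B8->F, ...; outcomes B1=T, B1=F, B2=T, B2=F, B3=F, B4=S, B5=F, B6=E, B7=T, B8=F, B9=E, B10=F
input #2, a=7, m=3, q=3: events B1->T, B1->F, B2->T, B2->T, B2->T, B2->F, B4->E, B3->F, B6->S, B5->T, B9->E, B8->T; outcomes B1=T, B1=F, B2=T, B2=F, B3=F, B4=E, B5=T, B6=S, B8=T, B9=E
input #3, a=7, m=3, q=5: events B1->T, B1->F, B2->T, B2->T, B2->T, B2->F, B4->E, B3->T, B6->E, B5->T, B9->S, B8->F, B10->T; outcomes B1=T, B1=F, B2=T, B2=F, B3=T, B4=E, B5=T, B6=E, B8=F, B9=S, B10=T
input #4, a=6, m=1, q=3: events B1->T, B1->F, B2->T, B2->T, B2->T, B2->T, B2->F, B4->S, B3->F, B6->S, B5->T, B9->E, B8->T; outcomes B1=T, B1=F, B2=T, B2=F, B3=F, B4=S, B5=T, B6=S, B8=T, B9=E
input #5, a=4, m=1, q=3: events B1->T, B1->T, B1->F, B2->T, B2->T, B2->T, B2->F, B4->S, B3->F, B6->S, B5->T, B9->E, B8->T; outcomes B1=T, B1=F, B2=T, B2=F, B3=F, B4=S, B5=T, B6=S, B8=T, B9=E
input #6, a=7, m=1, q=5: events B1->T, B1->F, B2->T, B2->T, B2->T, B2->F, B4->S, B3->F, B6->E, B5->F, B7->T, B9->E, B8->T; outcomes B1=T, B1=F, B2=T, B2=F, B3=F, B4=S, B5=F, B6=E, B7=T, B8=T, B9=E
input #7, a=6, m=3, q=3: events B1->T, B1->F, B2->T, B2->T, B2->T, B2->T, B2->F, B4->E, B3->F, B6->S, B5->T, B9->E, B8->T; outcomes B1=T, B1=F, B2=T, B2=F, B3=F, B4=E, B5=T, B6=S, B8=T, B9=E
input #8, a=7, m=3, q=4: events B1->T, B1->F, B2->T, B2->T, B2->T, B2->F, B4->E, B3->F, B6->E, B5->F, B7->F, B9->E, B8->F, B10->F; outcomes B1=T, B1=F, B2=T, B2=F, B3=F, B4=E, B5=F, B6=E, B7=F, B8=F, B9=E, B10=F
input #9, a=7, m=1, q=3: events B1->T, B1->F, B2->T, B2->T, B2->T, B2->F, B4->S, B3->F, B6->S, B5->T, B9->E, B8->T; outcomes B1=T, B1=F, B2=T, B2=F, B3=F, B4=S, B5=T, B6=S, B8=T, B9=E
the full pool covers 20 outcomes: B1=T, B1=F, B2=T, B2=F, B3=T, B3=F, B4=S, B4=E, B5=T, B5=F, B6=S, B6=E, B7=T, B7=F, B8=T, B8=F, B9=S, B9=E, B10=T, B10=F
size 1 is not enough: best union over all size-1 subsets is 12/20
size 2 is not enough: best union over all size-2 subsets is 17/20
size 3 is not enough: best union over all size-3 subsets is 19/20
at size 4, {1, 2, 3, 8} reaches all 20 outcomes; every lexicographically earlier size-4 subset fails

Answer: 4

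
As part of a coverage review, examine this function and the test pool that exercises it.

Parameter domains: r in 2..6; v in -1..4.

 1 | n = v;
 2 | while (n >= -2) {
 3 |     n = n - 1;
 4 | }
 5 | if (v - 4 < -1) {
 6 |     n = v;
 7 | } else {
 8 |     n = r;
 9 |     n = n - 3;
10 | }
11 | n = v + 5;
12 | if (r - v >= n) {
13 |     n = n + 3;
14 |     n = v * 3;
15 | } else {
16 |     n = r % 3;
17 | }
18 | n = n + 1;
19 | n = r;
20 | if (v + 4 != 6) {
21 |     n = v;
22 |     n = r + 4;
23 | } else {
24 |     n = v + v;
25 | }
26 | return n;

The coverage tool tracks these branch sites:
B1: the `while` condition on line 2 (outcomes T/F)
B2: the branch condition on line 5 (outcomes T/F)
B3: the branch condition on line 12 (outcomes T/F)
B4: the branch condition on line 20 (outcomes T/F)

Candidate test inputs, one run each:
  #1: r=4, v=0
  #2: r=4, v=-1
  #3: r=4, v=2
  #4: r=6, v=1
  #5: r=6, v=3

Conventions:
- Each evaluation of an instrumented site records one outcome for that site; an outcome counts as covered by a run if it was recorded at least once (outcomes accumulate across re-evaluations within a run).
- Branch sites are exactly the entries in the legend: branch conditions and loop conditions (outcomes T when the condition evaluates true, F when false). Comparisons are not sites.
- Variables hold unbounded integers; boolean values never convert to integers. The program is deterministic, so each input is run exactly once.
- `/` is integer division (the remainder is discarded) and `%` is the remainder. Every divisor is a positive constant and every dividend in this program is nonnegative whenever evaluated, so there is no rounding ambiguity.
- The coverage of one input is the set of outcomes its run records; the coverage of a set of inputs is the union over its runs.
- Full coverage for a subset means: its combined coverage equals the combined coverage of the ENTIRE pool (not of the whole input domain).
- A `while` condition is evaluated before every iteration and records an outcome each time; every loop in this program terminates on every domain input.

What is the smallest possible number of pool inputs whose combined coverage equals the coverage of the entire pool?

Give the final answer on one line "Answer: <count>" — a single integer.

#1 (r=4, v=0) -> B1->T, B1->T, B1->T, B1->F, B2->T, B3->F, B4->T; covered: B1=T, B1=F, B2=T, B3=F, B4=T
#2 (r=4, v=-1) -> B1->T, B1->T, B1->F, B2->T, B3->T, B4->T; covered: B1=T, B1=F, B2=T, B3=T, B4=T
#3 (r=4, v=2) -> B1->T, B1->T, B1->T, B1->T, B1->T, B1->F, B2->T, B3->F, B4->F; covered: B1=T, B1=F, B2=T, B3=F, B4=F
#4 (r=6, v=1) -> B1->T, B1->T, B1->T, B1->T, B1->F, B2->T, B3->F, B4->T; covered: B1=T, B1=F, B2=T, B3=F, B4=T
#5 (r=6, v=3) -> B1->T, B1->T, B1->T, B1->T, B1->T, B1->T, B1->F, B2->F, B3->F, B4->T; covered: B1=T, B1=F, B2=F, B3=F, B4=T
together the pool reaches 8 outcomes: B1=T, B1=F, B2=T, B2=F, B3=T, B3=F, B4=T, B4=F
no size-1 subset reaches all 8 outcomes (best union: 5/8)
no size-2 subset reaches all 8 outcomes (best union: 7/8)
size 3: inputs {2, 3, 5} cover all 8 outcomes, and no lexicographically smaller subset of this size does

Answer: 3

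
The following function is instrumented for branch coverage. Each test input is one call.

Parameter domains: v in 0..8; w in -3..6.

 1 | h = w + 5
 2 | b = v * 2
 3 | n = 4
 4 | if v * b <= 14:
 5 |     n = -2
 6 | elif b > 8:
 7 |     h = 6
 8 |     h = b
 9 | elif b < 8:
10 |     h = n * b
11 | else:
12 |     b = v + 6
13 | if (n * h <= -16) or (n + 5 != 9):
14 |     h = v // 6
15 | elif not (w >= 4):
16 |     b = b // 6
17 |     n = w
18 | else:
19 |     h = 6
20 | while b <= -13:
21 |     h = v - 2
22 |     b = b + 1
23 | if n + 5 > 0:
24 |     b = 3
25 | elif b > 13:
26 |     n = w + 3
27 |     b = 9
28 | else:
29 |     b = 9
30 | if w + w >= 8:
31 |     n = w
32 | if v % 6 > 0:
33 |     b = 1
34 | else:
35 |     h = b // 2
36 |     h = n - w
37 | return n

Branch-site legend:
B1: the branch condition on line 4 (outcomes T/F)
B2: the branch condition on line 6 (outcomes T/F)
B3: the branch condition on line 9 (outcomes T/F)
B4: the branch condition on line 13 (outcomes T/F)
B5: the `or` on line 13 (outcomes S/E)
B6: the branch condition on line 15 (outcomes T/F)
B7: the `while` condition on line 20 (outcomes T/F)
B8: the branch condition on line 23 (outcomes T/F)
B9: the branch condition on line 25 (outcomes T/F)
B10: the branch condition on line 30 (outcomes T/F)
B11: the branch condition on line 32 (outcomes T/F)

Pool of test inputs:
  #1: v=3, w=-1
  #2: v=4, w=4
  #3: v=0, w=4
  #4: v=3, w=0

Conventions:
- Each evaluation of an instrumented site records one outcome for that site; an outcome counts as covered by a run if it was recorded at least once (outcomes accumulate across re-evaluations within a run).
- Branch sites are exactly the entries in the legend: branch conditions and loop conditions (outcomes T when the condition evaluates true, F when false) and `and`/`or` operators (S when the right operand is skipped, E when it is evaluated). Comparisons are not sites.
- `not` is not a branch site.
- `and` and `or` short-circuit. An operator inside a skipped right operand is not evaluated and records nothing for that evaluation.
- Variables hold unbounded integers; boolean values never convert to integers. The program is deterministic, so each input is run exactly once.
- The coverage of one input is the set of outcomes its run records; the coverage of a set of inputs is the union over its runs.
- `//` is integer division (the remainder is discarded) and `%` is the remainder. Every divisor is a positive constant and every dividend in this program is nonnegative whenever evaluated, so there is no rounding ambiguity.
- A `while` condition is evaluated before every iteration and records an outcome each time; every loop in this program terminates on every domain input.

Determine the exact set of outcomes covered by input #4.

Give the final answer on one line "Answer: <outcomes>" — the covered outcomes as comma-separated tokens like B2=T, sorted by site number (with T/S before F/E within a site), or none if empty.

Running input #4 (v=3, w=0), event by event:
  B1->F, B2->F, B3->T, B5->E, B4->F, B6->T, B7->F, B8->T, B10->F, B11->T
deduplicating events, the covered set is: B1=F, B2=F, B3=T, B4=F, B5=E, B6=T, B7=F, B8=T, B10=F, B11=T

Answer: B1=F, B2=F, B3=T, B4=F, B5=E, B6=T, B7=F, B8=T, B10=F, B11=T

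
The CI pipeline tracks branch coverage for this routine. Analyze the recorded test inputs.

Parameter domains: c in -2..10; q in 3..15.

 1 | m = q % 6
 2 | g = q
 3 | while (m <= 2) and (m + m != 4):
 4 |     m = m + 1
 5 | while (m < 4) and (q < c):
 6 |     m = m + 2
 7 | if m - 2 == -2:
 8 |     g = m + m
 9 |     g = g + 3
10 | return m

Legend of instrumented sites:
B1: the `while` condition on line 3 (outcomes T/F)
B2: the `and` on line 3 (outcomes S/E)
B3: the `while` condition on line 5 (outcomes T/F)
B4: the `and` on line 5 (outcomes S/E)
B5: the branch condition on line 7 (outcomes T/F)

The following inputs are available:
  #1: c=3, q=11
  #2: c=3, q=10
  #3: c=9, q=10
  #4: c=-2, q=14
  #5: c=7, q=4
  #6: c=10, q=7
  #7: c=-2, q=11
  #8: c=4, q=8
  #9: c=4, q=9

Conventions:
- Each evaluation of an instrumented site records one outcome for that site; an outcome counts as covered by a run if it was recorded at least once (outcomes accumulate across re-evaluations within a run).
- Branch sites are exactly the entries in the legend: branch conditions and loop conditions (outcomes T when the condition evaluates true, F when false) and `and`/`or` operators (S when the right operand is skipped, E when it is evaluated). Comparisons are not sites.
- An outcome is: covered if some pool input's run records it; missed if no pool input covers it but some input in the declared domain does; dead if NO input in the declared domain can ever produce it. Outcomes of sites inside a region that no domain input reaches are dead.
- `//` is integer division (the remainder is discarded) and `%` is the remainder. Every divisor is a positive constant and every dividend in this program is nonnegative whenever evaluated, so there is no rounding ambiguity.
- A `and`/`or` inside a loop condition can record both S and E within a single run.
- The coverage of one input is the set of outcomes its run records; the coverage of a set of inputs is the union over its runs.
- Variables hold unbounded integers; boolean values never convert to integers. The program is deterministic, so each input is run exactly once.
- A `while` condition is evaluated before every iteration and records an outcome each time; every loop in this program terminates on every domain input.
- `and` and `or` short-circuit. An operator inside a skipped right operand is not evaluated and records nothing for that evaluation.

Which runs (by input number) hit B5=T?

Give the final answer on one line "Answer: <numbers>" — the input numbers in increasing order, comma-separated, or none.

input #1 (c=3, q=11): does not produce B5=T
input #2 (c=3, q=10): does not produce B5=T
input #3 (c=9, q=10): does not produce B5=T
input #4 (c=-2, q=14): does not produce B5=T
input #5 (c=7, q=4): does not produce B5=T
input #6 (c=10, q=7): does not produce B5=T
input #7 (c=-2, q=11): does not produce B5=T
input #8 (c=4, q=8): does not produce B5=T
input #9 (c=4, q=9): does not produce B5=T

Answer: none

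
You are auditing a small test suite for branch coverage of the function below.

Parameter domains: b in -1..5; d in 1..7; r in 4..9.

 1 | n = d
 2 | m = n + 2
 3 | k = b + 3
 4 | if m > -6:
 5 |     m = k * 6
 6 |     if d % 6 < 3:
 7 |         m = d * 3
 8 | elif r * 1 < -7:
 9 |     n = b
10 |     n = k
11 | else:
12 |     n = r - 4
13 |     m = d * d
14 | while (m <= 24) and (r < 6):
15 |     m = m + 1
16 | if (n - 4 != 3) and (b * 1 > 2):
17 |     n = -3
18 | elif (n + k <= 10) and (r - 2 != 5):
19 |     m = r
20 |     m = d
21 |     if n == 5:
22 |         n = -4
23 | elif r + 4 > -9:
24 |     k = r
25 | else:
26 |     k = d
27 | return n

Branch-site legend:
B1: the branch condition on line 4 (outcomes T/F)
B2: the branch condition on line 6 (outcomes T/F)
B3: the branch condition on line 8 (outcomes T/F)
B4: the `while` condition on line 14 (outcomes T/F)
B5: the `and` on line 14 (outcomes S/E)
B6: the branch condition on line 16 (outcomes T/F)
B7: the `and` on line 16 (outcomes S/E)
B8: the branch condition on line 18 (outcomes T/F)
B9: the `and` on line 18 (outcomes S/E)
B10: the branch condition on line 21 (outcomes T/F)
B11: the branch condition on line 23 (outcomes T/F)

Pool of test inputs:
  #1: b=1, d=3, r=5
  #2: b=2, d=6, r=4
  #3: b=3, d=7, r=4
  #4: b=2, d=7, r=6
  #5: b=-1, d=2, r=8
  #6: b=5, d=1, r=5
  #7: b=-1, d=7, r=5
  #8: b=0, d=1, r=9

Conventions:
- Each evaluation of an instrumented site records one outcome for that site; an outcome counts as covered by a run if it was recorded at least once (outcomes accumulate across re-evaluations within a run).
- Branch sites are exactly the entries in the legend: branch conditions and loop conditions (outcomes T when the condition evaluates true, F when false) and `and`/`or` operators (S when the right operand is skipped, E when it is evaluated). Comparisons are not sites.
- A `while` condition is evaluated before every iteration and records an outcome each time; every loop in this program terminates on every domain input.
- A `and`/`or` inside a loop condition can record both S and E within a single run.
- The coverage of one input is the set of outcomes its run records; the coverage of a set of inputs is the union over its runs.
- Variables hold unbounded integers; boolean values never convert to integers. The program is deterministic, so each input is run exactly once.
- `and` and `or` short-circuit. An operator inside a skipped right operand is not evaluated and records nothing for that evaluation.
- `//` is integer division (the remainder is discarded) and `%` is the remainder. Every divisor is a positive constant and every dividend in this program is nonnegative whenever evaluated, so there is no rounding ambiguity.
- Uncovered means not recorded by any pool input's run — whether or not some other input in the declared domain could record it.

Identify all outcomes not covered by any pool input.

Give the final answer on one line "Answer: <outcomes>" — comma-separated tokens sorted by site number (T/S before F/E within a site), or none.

#1 (b=1, d=3, r=5) -> B1->T, B2->F, B5->E, B4->T, B5->S, B4->F, B7->E, B6->F, B9->E, B8->T, B10->F; covered: B1=T, B2=F, B4=T, B4=F, B5=S, B5=E, B6=F, B7=E, B8=T, B9=E, B10=F
#2 (b=2, d=6, r=4) -> B1->T, B2->T, B5->E, B4->T, B5->E, B4->T, B5->E, B4->T, B5->E, B4->T, B5->E, B4->T, B5->E, B4->T, ...; covered: B1=T, B2=T, B4=T, B4=F, B5=S, B5=E, B6=F, B7=E, B8=F, B9=S, B11=T
#3 (b=3, d=7, r=4) -> B1->T, B2->T, B5->E, B4->T, B5->E, B4->T, B5->E, B4->T, B5->E, B4->T, B5->S, B4->F, B7->S, B6->F, ...; covered: B1=T, B2=T, B4=T, B4=F, B5=S, B5=E, B6=F, B7=S, B8=F, B9=S, B11=T
#4 (b=2, d=7, r=6) -> B1->T, B2->T, B5->E, B4->F, B7->S, B6->F, B9->S, B8->F, B11->T; covered: B1=T, B2=T, B4=F, B5=E, B6=F, B7=S, B8=F, B9=S, B11=T
#5 (b=-1, d=2, r=8) -> B1->T, B2->T, B5->E, B4->F, B7->E, B6->F, B9->E, B8->T, B10->F; covered: B1=T, B2=T, B4=F, B5=E, B6=F, B7=E, B8=T, B9=E, B10=F
#6 (b=5, d=1, r=5) -> B1->T, B2->T, B5->E, B4->T, B5->E, B4->T, B5->E, B4->T, B5->E, B4->T, B5->E, B4->T, B5->E, B4->T, ...; covered: B1=T, B2=T, B4=T, B4=F, B5=S, B5=E, B6=T, B7=E
#7 (b=-1, d=7, r=5) -> B1->T, B2->T, B5->E, B4->T, B5->E, B4->T, B5->E, B4->T, B5->E, B4->T, B5->S, B4->F, B7->S, B6->F, ...; covered: B1=T, B2=T, B4=T, B4=F, B5=S, B5=E, B6=F, B7=S, B8=T, B9=E, B10=F
#8 (b=0, d=1, r=9) -> B1->T, B2->T, B5->E, B4->F, B7->E, B6->F, B9->E, B8->T, B10->F; covered: B1=T, B2=T, B4=F, B5=E, B6=F, B7=E, B8=T, B9=E, B10=F
union over the pool: B1=T, B2=T, B2=F, B4=T, B4=F, B5=S, B5=E, B6=T, B6=F, B7=S, B7=E, B8=T, B8=F, B9=S, B9=E, B10=F, B11=T
uncovered (5 of 22): B1=F, B3=T, B3=F, B10=T, B11=F

Answer: B1=F, B3=T, B3=F, B10=T, B11=F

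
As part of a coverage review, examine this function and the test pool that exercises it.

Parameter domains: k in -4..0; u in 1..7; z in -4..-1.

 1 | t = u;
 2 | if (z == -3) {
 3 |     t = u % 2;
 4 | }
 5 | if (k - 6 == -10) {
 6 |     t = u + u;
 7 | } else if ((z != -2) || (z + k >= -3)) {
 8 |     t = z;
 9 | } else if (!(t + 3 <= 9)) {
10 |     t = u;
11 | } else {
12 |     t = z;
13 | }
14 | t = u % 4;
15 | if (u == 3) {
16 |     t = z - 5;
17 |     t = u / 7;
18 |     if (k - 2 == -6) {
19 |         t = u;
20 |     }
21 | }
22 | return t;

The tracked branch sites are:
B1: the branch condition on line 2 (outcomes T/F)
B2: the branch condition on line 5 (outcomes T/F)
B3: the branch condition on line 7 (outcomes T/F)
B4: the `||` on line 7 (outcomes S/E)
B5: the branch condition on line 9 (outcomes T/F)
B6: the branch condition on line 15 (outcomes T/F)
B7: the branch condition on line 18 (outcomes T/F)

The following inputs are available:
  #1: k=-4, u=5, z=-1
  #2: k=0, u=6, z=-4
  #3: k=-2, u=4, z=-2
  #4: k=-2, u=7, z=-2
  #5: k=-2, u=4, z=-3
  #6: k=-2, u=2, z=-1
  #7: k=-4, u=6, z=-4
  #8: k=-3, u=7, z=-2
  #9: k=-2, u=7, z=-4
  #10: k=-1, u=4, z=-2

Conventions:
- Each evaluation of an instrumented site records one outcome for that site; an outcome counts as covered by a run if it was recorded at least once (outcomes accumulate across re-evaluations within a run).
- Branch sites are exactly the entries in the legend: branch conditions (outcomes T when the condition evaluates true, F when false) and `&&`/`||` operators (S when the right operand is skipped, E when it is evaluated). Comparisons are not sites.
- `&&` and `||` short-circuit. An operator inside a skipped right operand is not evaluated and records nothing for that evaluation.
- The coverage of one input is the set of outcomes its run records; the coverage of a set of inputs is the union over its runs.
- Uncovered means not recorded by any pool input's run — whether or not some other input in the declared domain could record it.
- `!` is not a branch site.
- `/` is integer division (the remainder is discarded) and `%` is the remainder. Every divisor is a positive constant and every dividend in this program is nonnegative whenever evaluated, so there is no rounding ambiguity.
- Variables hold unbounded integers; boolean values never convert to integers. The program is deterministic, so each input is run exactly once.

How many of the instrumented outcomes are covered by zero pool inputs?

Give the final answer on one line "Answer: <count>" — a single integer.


input #1 (k=-4, u=5, z=-1): events B1->F, B2->T, B6->F; covers B1=F, B2=T, B6=F
input #2 (k=0, u=6, z=-4): events B1->F, B2->F, B4->S, B3->T, B6->F; covers B1=F, B2=F, B3=T, B4=S, B6=F
input #3 (k=-2, u=4, z=-2): events B1->F, B2->F, B4->E, B3->F, B5->F, B6->F; covers B1=F, B2=F, B3=F, B4=E, B5=F, B6=F
input #4 (k=-2, u=7, z=-2): events B1->F, B2->F, B4->E, B3->F, B5->T, B6->F; covers B1=F, B2=F, B3=F, B4=E, B5=T, B6=F
input #5 (k=-2, u=4, z=-3): events B1->T, B2->F, B4->S, B3->T, B6->F; covers B1=T, B2=F, B3=T, B4=S, B6=F
input #6 (k=-2, u=2, z=-1): events B1->F, B2->F, B4->S, B3->T, B6->F; covers B1=F, B2=F, B3=T, B4=S, B6=F
input #7 (k=-4, u=6, z=-4): events B1->F, B2->T, B6->F; covers B1=F, B2=T, B6=F
input #8 (k=-3, u=7, z=-2): events B1->F, B2->F, B4->E, B3->F, B5->T, B6->F; covers B1=F, B2=F, B3=F, B4=E, B5=T, B6=F
input #9 (k=-2, u=7, z=-4): events B1->F, B2->F, B4->S, B3->T, B6->F; covers B1=F, B2=F, B3=T, B4=S, B6=F
input #10 (k=-1, u=4, z=-2): events B1->F, B2->F, B4->E, B3->T, B6->F; covers B1=F, B2=F, B3=T, B4=E, B6=F
union over the pool: B1=T, B1=F, B2=T, B2=F, B3=T, B3=F, B4=S, B4=E, B5=T, B5=F, B6=F
uncovered (3 of 14): B6=T, B7=T, B7=F
Answer: 3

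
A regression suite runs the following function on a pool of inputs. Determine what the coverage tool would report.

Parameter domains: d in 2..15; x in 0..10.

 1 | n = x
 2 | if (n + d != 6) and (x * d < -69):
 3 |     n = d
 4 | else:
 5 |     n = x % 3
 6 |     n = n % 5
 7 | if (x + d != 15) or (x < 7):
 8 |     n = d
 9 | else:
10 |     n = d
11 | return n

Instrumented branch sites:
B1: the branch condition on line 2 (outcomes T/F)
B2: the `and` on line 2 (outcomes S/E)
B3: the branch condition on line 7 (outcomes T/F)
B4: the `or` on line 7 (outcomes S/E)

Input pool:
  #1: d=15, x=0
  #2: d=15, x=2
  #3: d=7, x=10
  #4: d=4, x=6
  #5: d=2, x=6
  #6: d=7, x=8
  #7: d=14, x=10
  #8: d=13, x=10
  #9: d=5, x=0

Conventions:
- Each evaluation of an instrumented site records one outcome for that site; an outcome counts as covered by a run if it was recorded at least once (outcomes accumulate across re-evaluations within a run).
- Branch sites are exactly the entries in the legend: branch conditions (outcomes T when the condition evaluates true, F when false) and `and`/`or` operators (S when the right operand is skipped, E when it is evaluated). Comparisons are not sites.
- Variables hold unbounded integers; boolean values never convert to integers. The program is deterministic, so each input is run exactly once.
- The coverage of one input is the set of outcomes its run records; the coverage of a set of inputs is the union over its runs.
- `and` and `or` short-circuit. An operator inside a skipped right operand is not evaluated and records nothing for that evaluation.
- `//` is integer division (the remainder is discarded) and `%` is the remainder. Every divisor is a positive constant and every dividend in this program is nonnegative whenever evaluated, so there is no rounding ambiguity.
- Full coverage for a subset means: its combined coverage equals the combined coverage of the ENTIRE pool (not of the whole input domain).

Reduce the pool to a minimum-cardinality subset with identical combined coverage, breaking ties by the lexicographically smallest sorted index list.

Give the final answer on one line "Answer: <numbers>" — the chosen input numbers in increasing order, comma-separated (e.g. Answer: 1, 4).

input #1 (d=15, x=0): events B2->E, B1->F, B4->E, B3->T; covers B1=F, B2=E, B3=T, B4=E
input #2 (d=15, x=2): events B2->E, B1->F, B4->S, B3->T; covers B1=F, B2=E, B3=T, B4=S
input #3 (d=7, x=10): events B2->E, B1->F, B4->S, B3->T; covers B1=F, B2=E, B3=T, B4=S
input #4 (d=4, x=6): events B2->E, B1->F, B4->S, B3->T; covers B1=F, B2=E, B3=T, B4=S
input #5 (d=2, x=6): events B2->E, B1->F, B4->S, B3->T; covers B1=F, B2=E, B3=T, B4=S
input #6 (d=7, x=8): events B2->E, B1->F, B4->E, B3->F; covers B1=F, B2=E, B3=F, B4=E
input #7 (d=14, x=10): events B2->E, B1->F, B4->S, B3->T; covers B1=F, B2=E, B3=T, B4=S
input #8 (d=13, x=10): events B2->E, B1->F, B4->S, B3->T; covers B1=F, B2=E, B3=T, B4=S
input #9 (d=5, x=0): events B2->E, B1->F, B4->S, B3->T; covers B1=F, B2=E, B3=T, B4=S
together the pool reaches 6 outcomes: B1=F, B2=E, B3=T, B3=F, B4=S, B4=E
no size-1 subset reaches all 6 outcomes (best union: 4/6)
at size 2, {2, 6} reaches all 6 outcomes; every lexicographically earlier size-2 subset fails

Answer: 2, 6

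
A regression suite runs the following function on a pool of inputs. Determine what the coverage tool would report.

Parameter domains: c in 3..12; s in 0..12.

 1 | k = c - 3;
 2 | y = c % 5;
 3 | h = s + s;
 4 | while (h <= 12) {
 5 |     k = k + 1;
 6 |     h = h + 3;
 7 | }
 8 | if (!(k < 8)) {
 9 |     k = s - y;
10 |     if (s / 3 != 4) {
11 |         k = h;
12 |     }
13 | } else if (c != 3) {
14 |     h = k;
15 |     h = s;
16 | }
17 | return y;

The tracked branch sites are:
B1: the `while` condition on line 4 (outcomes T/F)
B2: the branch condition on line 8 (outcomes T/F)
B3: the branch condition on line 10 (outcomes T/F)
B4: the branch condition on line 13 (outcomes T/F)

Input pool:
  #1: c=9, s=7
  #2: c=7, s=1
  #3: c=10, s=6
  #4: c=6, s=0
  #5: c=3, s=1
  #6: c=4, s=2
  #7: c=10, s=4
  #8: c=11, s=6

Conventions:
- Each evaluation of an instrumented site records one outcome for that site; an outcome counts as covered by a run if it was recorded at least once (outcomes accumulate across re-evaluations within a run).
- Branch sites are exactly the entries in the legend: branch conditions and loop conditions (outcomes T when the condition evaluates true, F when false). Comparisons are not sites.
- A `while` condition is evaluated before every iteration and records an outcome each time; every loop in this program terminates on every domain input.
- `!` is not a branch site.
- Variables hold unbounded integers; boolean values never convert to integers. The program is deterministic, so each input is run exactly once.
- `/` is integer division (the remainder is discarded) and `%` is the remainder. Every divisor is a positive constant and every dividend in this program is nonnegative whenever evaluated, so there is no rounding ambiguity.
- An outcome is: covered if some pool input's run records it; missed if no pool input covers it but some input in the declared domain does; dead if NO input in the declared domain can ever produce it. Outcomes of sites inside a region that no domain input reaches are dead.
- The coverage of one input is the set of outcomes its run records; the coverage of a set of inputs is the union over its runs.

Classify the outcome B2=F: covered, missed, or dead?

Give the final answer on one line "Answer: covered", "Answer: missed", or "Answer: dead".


B2=F is recorded by pool input(s) 1, 5, 6 -> covered
Answer: covered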